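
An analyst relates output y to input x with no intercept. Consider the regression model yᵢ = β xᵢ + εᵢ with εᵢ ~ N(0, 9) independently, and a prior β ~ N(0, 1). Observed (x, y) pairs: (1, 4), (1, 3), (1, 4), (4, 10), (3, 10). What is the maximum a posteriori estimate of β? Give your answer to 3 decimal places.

log p(β | y) = −Σ(yᵢ − βxᵢ)²/(2·9) − β²/(2·1) + const.
Setting the derivative to zero: Σxᵢ(yᵢ − βxᵢ)/9 − β/1 = 0, so β = Σxᵢyᵢ / (Σxᵢ² + σ²/τ²).
Σxᵢyᵢ = 1·4 + 1·3 + 1·4 + 4·10 + 3·10 = 81; Σxᵢ² = 28; σ²/τ² = 9.
β̂_MAP = 81 / (28 + 9) = 81/37 ≈ 2.189.

β̂_MAP = 2.189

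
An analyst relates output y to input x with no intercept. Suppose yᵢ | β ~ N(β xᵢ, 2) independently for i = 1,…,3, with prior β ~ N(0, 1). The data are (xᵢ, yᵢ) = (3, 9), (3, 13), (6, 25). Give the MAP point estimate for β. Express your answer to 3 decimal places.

log p(β | y) = −Σ(yᵢ − βxᵢ)²/(2·2) − β²/(2·1) + const.
Setting the derivative to zero: Σxᵢ(yᵢ − βxᵢ)/2 − β/1 = 0, so β = Σxᵢyᵢ / (Σxᵢ² + σ²/τ²).
Σxᵢyᵢ = 3·9 + 3·13 + 6·25 = 216; Σxᵢ² = 54; σ²/τ² = 2.
β̂_MAP = 216 / (54 + 2) = 216/56 ≈ 3.857.

β̂_MAP = 3.857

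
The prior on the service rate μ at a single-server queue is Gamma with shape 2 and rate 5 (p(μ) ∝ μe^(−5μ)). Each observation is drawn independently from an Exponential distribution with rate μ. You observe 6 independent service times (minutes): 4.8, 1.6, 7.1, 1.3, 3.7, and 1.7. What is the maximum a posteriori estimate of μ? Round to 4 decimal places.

The Exponential(rate=μ) likelihood is ∝ μ^n e^(−μΣtᵢ). Here n = 6 and Σtᵢ = 4.8 + 1.6 + 7.1 + 1.3 + 3.7 + 1.7 = 20.2.
Posterior ∝ μe^(−5μ) · μ^6e^(−20.2μ) = μ^7e^(−25.2μ), i.e. Gamma(8, 25.2).
Mode = (a−1)/b = 7/25.2 ≈ 0.2778.

μ̂_MAP = 0.2778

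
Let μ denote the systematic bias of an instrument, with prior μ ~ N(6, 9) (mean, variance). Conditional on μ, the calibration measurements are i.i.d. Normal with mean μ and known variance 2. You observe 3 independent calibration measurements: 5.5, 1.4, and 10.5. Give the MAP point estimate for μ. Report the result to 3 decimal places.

μ̂_MAP = 5.814

n = 3; x̄ = (5.5 + 1.4 + 10.5)/3 = 17.4/3 = 5.8.
For a Normal prior and Normal likelihood with known variance, the posterior is Normal; its mode equals its mean, the precision-weighted average.
Prior precision 1/σ₀² = 1/9; data precision n/σ² = 3/2 = 1.5.
μ̂ = ((1/9)·6 + 1.5·5.8) / (1/9 + 1.5) = (281/30)/(29/18) = 843/145 ≈ 5.814.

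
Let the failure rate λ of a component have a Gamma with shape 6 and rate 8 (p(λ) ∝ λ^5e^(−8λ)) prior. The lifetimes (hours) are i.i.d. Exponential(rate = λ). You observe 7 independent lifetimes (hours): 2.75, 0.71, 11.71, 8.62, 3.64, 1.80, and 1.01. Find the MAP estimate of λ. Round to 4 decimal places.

λ̂_MAP = 0.3138

The Exponential(rate=λ) likelihood is ∝ λ^n e^(−λΣtᵢ). Here n = 7 and Σtᵢ = 2.75 + 0.71 + 11.71 + 8.62 + 3.64 + 1.80 + 1.01 = 30.24.
Posterior ∝ λ^5e^(−8λ) · λ^7e^(−30.24λ) = λ^12e^(−38.24λ), i.e. Gamma(13, 38.24).
Mode = (a−1)/b = 12/38.24 ≈ 0.3138.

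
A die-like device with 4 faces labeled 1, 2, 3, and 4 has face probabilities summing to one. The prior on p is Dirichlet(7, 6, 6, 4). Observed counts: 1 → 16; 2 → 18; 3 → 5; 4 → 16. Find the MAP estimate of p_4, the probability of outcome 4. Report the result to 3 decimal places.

MAP estimate: 0.257

The posterior is Dirichlet(αᵢ + nᵢ) = Dirichlet(23, 24, 11, 20).
For a Dirichlet(a₁,…,a_K) with all aᵢ > 1, the mode has j-th component (aⱼ − 1)/(Σaᵢ − K).
Here Σaᵢ = 78 and K = 4, so p_4 = (20 − 1)/(78 − 4) = 19/74 ≈ 0.257.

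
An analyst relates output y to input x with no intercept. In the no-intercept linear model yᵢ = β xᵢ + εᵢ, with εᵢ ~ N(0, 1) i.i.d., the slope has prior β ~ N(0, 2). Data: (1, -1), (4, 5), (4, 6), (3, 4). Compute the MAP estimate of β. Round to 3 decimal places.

β̂_MAP = 1.294

log p(β | y) = −Σ(yᵢ − βxᵢ)²/(2·1) − β²/(2·2) + const.
Setting the derivative to zero: Σxᵢ(yᵢ − βxᵢ)/1 − β/2 = 0, so β = Σxᵢyᵢ / (Σxᵢ² + σ²/τ²).
Σxᵢyᵢ = 1·(-1) + 4·5 + 4·6 + 3·4 = 55; Σxᵢ² = 42; σ²/τ² = 0.5.
β̂_MAP = 55 / (42 + 0.5) = 55/42.5 ≈ 1.294.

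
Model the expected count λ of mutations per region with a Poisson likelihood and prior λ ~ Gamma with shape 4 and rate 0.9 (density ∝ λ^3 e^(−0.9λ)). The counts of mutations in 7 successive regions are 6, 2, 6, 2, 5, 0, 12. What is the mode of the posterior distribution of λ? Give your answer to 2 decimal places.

λ̂_MAP = 4.56

Σxᵢ = 6+2+6+2+5+0+12 = 33, with n = 7.
Posterior ∝ λ^3e^(−0.9λ) · λ^33e^(−7λ) = λ^36e^(−7.9λ), i.e. Gamma(shape=37, rate=7.9).
The mode of a Gamma(a, b) with a ≥ 1 (shape–rate) is (a−1)/b = 36/7.9 ≈ 4.56.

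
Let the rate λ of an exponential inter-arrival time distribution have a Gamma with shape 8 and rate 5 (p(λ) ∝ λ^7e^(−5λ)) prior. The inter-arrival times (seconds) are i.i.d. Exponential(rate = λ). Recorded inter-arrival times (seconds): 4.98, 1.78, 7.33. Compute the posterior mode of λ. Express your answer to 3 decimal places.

The Exponential(rate=λ) likelihood is ∝ λ^n e^(−λΣtᵢ). Here n = 3 and Σtᵢ = 4.98 + 1.78 + 7.33 = 14.09.
Posterior ∝ λ^7e^(−5λ) · λ^3e^(−14.09λ) = λ^10e^(−19.09λ), i.e. Gamma(11, 19.09).
Mode = (a−1)/b = 10/19.09 ≈ 0.524.

λ̂_MAP = 0.524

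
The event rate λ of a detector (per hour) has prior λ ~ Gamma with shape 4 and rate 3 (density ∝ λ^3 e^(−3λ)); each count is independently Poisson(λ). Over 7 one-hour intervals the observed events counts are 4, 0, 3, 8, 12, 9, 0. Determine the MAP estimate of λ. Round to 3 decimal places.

Σxᵢ = 4+0+3+8+12+9+0 = 36, with n = 7.
Posterior ∝ λ^3e^(−3λ) · λ^36e^(−7λ) = λ^39e^(−10λ), i.e. Gamma(shape=40, rate=10).
The mode of a Gamma(a, b) with a ≥ 1 (shape–rate) is (a−1)/b = 39/10 ≈ 3.900.

λ̂_MAP = 3.900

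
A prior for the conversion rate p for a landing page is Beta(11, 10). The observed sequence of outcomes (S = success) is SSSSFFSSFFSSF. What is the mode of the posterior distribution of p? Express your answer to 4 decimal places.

p̂_MAP = 0.5625

Prior: Beta(11, 10).
Data: 8 successes in 13 trials (from the sequence). The binomial likelihood contributes p^8(1−p)^5, so the posterior is Beta(11+8, 10+5) = Beta(19, 15).
For Beta(a, b) with a, b > 1 the mode is (a−1)/(a+b−2) = 18/32 ≈ 0.5625.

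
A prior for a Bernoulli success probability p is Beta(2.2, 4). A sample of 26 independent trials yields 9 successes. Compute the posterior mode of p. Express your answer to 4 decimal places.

p̂_MAP = 0.3377

Prior: Beta(2.2, 4).
Data: 9 successes in 26 trials. The binomial likelihood contributes p^9(1−p)^17, so the posterior is Beta(2.2+9, 4+17) = Beta(11.2, 21).
For Beta(a, b) with a, b > 1 the mode is (a−1)/(a+b−2) = 10.2/30.2 ≈ 0.3377.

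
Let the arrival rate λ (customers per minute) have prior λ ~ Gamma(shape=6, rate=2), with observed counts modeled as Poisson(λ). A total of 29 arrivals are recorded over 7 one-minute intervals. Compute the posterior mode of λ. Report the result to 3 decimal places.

Σxᵢ = 29, n = 7.
Posterior ∝ λ^5e^(−2λ) · λ^29e^(−7λ) = λ^34e^(−9λ), i.e. Gamma(shape=35, rate=9).
The mode of a Gamma(a, b) with a ≥ 1 (shape–rate) is (a−1)/b = 34/9 ≈ 3.778.

λ̂_MAP = 3.778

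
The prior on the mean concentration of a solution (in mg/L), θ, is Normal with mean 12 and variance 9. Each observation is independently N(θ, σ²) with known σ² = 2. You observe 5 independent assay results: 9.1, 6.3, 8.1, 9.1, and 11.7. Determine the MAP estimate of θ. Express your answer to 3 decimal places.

n = 5; x̄ = (9.1 + 6.3 + 8.1 + 9.1 + 11.7)/5 = 44.3/5 = 8.86.
For a Normal prior and Normal likelihood with known variance, the posterior is Normal; its mode equals its mean, the precision-weighted average.
Prior precision 1/σ₀² = 1/9; data precision n/σ² = 5/2 = 2.5.
θ̂ = ((1/9)·12 + 2.5·8.86) / (1/9 + 2.5) = (1409/60)/(47/18) = 4227/470 ≈ 8.994.

θ̂_MAP = 8.994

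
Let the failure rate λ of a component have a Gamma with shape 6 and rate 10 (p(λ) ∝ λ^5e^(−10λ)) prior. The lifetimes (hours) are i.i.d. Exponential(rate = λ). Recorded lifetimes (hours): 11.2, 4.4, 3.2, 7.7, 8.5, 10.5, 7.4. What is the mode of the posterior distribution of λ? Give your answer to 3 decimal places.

The Exponential(rate=λ) likelihood is ∝ λ^n e^(−λΣtᵢ). Here n = 7 and Σtᵢ = 11.2 + 4.4 + 3.2 + 7.7 + 8.5 + 10.5 + 7.4 = 52.9.
Posterior ∝ λ^5e^(−10λ) · λ^7e^(−52.9λ) = λ^12e^(−62.9λ), i.e. Gamma(13, 62.9).
Mode = (a−1)/b = 12/62.9 ≈ 0.191.

λ̂_MAP = 0.191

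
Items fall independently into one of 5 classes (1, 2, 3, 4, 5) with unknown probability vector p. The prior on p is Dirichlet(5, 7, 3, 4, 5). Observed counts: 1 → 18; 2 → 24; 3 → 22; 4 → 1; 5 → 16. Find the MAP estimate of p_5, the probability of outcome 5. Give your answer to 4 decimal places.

The posterior is Dirichlet(αᵢ + nᵢ) = Dirichlet(23, 31, 25, 5, 21).
For a Dirichlet(a₁,…,a_K) with all aᵢ > 1, the mode has j-th component (aⱼ − 1)/(Σaᵢ − K).
Here Σaᵢ = 105 and K = 5, so p_5 = (21 − 1)/(105 − 5) = 20/100 ≈ 0.2000.

MAP estimate: 0.2000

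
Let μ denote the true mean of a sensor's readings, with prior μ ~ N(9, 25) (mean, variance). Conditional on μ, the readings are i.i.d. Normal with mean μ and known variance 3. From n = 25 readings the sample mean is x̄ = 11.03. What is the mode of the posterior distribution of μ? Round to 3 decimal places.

n = 25, x̄ = 11.03.
For a Normal prior and Normal likelihood with known variance, the posterior is Normal; its mode equals its mean, the precision-weighted average.
Prior precision 1/σ₀² = 1/25 = 0.04; data precision n/σ² = 25/3.
μ̂ = (0.04·9 + (25/3)·11.03) / (0.04 + 25/3) = (27683/300)/(628/75) = 27683/2512 ≈ 11.020.

μ̂_MAP = 11.020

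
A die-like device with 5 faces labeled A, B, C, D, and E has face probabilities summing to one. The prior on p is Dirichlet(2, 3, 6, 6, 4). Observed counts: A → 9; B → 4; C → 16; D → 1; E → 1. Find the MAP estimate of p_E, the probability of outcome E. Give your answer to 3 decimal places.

MAP estimate of p_E = 0.085

The posterior is Dirichlet(αᵢ + nᵢ) = Dirichlet(11, 7, 22, 7, 5).
For a Dirichlet(a₁,…,a_K) with all aᵢ > 1, the mode has j-th component (aⱼ − 1)/(Σaᵢ − K).
Here Σaᵢ = 52 and K = 5, so p_E = (5 − 1)/(52 − 5) = 4/47 ≈ 0.085.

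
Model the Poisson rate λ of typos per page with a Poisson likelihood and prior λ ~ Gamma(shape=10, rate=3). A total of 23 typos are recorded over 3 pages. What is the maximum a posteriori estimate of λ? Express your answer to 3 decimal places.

Σxᵢ = 23, n = 3.
Posterior ∝ λ^9e^(−3λ) · λ^23e^(−3λ) = λ^32e^(−6λ), i.e. Gamma(shape=33, rate=6).
The mode of a Gamma(a, b) with a ≥ 1 (shape–rate) is (a−1)/b = 32/6 ≈ 5.333.

λ̂_MAP = 5.333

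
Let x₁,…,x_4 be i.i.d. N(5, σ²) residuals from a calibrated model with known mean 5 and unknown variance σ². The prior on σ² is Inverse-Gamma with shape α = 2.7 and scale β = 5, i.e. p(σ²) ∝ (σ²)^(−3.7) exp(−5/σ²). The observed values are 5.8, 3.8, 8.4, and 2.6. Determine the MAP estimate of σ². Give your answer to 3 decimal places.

Sum of squared deviations about the known mean: SS = (5.8−5)² + (3.8−5)² + (8.4−5)² + (2.6−5)² = 19.4.
The Normal likelihood contributes (σ²)^(−n/2) exp(−SS/(2σ²)), so the posterior is Inverse-Gamma(α + n/2, β + SS/2) = Inverse-Gamma(4.7, 14.7).
The mode of Inverse-Gamma(a, b) is b/(a+1) = 14.7/5.7 ≈ 2.579.

σ̂²_MAP = 2.579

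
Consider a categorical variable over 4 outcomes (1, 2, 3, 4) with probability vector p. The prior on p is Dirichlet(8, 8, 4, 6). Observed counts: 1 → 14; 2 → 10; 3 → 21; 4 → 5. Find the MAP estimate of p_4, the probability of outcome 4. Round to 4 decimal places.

MAP estimate: 0.1389

The posterior is Dirichlet(αᵢ + nᵢ) = Dirichlet(22, 18, 25, 11).
For a Dirichlet(a₁,…,a_K) with all aᵢ > 1, the mode has j-th component (aⱼ − 1)/(Σaᵢ − K).
Here Σaᵢ = 76 and K = 4, so p_4 = (11 − 1)/(76 − 4) = 10/72 ≈ 0.1389.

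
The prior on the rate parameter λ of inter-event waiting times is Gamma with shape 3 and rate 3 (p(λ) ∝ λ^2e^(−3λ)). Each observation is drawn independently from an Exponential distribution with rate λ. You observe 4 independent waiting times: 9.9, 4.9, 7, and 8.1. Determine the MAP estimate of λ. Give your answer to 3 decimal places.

λ̂_MAP = 0.182

The Exponential(rate=λ) likelihood is ∝ λ^n e^(−λΣtᵢ). Here n = 4 and Σtᵢ = 9.9 + 4.9 + 7 + 8.1 = 29.9.
Posterior ∝ λ^2e^(−3λ) · λ^4e^(−29.9λ) = λ^6e^(−32.9λ), i.e. Gamma(7, 32.9).
Mode = (a−1)/b = 6/32.9 ≈ 0.182.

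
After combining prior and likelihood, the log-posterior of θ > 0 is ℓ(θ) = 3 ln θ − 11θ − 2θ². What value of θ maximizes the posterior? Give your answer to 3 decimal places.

θ̂_MAP = 0.250

ℓ'(θ) = 3/θ − 11 − 4θ. Setting this to zero and multiplying by θ: 4θ² + 11θ − 3 = 0.
θ = (−11 + √(11² + 4·4·3)) / (2·4) = (−11 + √169) / 8 = (−11 + 13)/8 = 1/4.
ℓ''(θ) = −3/θ² − 4 < 0, confirming a maximum.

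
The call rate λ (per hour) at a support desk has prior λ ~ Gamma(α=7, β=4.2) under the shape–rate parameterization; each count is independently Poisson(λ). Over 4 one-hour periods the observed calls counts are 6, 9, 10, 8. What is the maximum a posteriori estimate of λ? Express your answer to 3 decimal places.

Σxᵢ = 6+9+10+8 = 33, with n = 4.
Posterior ∝ λ^6e^(−4.2λ) · λ^33e^(−4λ) = λ^39e^(−8.2λ), i.e. Gamma(shape=40, rate=8.2).
The mode of a Gamma(a, b) with a ≥ 1 (shape–rate) is (a−1)/b = 39/8.2 ≈ 4.756.

λ̂_MAP = 4.756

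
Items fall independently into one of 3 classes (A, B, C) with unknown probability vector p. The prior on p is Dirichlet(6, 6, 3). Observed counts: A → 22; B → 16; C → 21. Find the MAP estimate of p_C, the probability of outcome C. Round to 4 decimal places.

The posterior is Dirichlet(αᵢ + nᵢ) = Dirichlet(28, 22, 24).
For a Dirichlet(a₁,…,a_K) with all aᵢ > 1, the mode has j-th component (aⱼ − 1)/(Σaᵢ − K).
Here Σaᵢ = 74 and K = 3, so p_C = (24 − 1)/(74 − 3) = 23/71 ≈ 0.3239.

MAP estimate of p_C = 0.3239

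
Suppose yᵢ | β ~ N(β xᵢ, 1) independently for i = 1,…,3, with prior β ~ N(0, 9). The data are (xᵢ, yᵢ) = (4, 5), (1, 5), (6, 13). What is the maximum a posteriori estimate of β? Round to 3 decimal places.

log p(β | y) = −Σ(yᵢ − βxᵢ)²/(2·1) − β²/(2·9) + const.
Setting the derivative to zero: Σxᵢ(yᵢ − βxᵢ)/1 − β/9 = 0, so β = Σxᵢyᵢ / (Σxᵢ² + σ²/τ²).
Σxᵢyᵢ = 4·5 + 1·5 + 6·13 = 103; Σxᵢ² = 53; σ²/τ² = 1/9.
β̂_MAP = 103 / (53 + 1/9) = 103/(478/9) = 927/478 ≈ 1.939.

β̂_MAP = 1.939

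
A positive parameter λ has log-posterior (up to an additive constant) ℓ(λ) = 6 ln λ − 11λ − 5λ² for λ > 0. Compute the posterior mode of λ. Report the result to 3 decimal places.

ℓ'(λ) = 6/λ − 11 − 10λ. Setting this to zero and multiplying by λ: 10λ² + 11λ − 6 = 0.
λ = (−11 + √(11² + 4·10·6)) / (2·10) = (−11 + √361) / 20 = (−11 + 19)/20 = 2/5.
ℓ''(λ) = −6/λ² − 10 < 0, confirming a maximum.

λ̂_MAP = 0.400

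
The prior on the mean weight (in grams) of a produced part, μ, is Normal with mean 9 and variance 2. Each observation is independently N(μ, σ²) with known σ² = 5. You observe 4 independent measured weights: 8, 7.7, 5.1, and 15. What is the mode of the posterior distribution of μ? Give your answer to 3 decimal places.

μ̂_MAP = 8.969

n = 4; x̄ = (8 + 7.7 + 5.1 + 15)/4 = 35.8/4 = 8.95.
For a Normal prior and Normal likelihood with known variance, the posterior is Normal; its mode equals its mean, the precision-weighted average.
Prior precision 1/σ₀² = 1/2 = 0.5; data precision n/σ² = 4/5 = 0.8.
μ̂ = (0.5·9 + 0.8·8.95) / (0.5 + 0.8) = 11.66/1.3 = 583/65 ≈ 8.969.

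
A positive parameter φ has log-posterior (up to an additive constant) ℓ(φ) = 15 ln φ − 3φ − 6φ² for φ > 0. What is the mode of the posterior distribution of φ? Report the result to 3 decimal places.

ℓ'(φ) = 15/φ − 3 − 12φ. Setting this to zero and multiplying by φ: 12φ² + 3φ − 15 = 0.
φ = (−3 + √(3² + 4·12·15)) / (2·12) = (−3 + √729) / 24 = (−3 + 27)/24 = 1.
ℓ''(φ) = −15/φ² − 12 < 0, confirming a maximum.

φ̂_MAP = 1.000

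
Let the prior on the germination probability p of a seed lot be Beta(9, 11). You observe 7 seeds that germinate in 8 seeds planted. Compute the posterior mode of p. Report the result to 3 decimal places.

Prior: Beta(9, 11).
Data: 7 successes in 8 trials. The binomial likelihood contributes p^7(1−p)^1, so the posterior is Beta(9+7, 11+1) = Beta(16, 12).
For Beta(a, b) with a, b > 1 the mode is (a−1)/(a+b−2) = 15/26 ≈ 0.577.

p̂_MAP = 0.577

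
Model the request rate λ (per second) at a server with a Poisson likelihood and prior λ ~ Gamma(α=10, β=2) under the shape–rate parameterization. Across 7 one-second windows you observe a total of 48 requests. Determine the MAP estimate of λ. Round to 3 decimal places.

λ̂_MAP = 6.333

Σxᵢ = 48, n = 7.
Posterior ∝ λ^9e^(−2λ) · λ^48e^(−7λ) = λ^57e^(−9λ), i.e. Gamma(shape=58, rate=9).
The mode of a Gamma(a, b) with a ≥ 1 (shape–rate) is (a−1)/b = 57/9 ≈ 6.333.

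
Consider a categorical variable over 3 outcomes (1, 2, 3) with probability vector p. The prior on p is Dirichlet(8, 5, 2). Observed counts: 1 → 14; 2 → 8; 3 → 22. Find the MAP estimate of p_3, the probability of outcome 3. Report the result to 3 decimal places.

MAP estimate: 0.411

The posterior is Dirichlet(αᵢ + nᵢ) = Dirichlet(22, 13, 24).
For a Dirichlet(a₁,…,a_K) with all aᵢ > 1, the mode has j-th component (aⱼ − 1)/(Σaᵢ − K).
Here Σaᵢ = 59 and K = 3, so p_3 = (24 − 1)/(59 − 3) = 23/56 ≈ 0.411.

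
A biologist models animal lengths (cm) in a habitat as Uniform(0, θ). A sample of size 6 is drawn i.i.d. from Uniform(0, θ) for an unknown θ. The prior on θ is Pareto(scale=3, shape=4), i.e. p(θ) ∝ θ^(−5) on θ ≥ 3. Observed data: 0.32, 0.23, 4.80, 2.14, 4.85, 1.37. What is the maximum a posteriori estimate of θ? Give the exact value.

The Uniform(0, θ) likelihood is θ^(−n) for θ ≥ max(xᵢ), zero otherwise. Here max(xᵢ) = 4.85.
Posterior ∝ θ^(−5) · θ^(−6) = θ^(−11) on θ ≥ max(3, 4.85) = 4.85.
This density is strictly decreasing in θ, so the posterior mode lies at the lower boundary of the support.

θ̂_MAP = 4.85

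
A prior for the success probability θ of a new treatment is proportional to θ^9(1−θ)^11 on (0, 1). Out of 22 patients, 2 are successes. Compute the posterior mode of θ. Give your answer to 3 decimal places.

The prior density ∝ θ^9(1−θ)^11 is the kernel of Beta(10, 12).
Data: 2 successes in 22 trials. The binomial likelihood contributes θ^2(1−θ)^20, so the posterior is Beta(10+2, 12+20) = Beta(12, 32).
For Beta(a, b) with a, b > 1 the mode is (a−1)/(a+b−2) = 11/42 ≈ 0.262.

θ̂_MAP = 0.262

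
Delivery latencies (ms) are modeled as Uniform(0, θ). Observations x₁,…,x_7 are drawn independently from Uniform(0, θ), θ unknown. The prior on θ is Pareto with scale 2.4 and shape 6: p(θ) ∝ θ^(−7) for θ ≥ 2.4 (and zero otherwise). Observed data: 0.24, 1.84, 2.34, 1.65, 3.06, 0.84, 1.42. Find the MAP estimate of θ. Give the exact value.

The Uniform(0, θ) likelihood is θ^(−n) for θ ≥ max(xᵢ), zero otherwise. Here max(xᵢ) = 3.06.
Posterior ∝ θ^(−7) · θ^(−7) = θ^(−14) on θ ≥ max(2.4, 3.06) = 3.06.
This density is strictly decreasing in θ, so the posterior mode lies at the lower boundary of the support.

θ̂_MAP = 3.06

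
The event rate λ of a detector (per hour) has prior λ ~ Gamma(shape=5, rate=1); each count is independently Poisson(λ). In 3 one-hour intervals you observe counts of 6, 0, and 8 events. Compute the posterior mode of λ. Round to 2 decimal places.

λ̂_MAP = 4.50

Σxᵢ = 6+0+8 = 14, with n = 3.
Posterior ∝ λ^4e^(−1λ) · λ^14e^(−3λ) = λ^18e^(−4λ), i.e. Gamma(shape=19, rate=4).
The mode of a Gamma(a, b) with a ≥ 1 (shape–rate) is (a−1)/b = 18/4 ≈ 4.50.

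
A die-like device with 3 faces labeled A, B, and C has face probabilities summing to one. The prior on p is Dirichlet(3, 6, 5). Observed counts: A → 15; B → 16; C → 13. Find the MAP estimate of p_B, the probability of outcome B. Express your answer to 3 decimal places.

The posterior is Dirichlet(αᵢ + nᵢ) = Dirichlet(18, 22, 18).
For a Dirichlet(a₁,…,a_K) with all aᵢ > 1, the mode has j-th component (aⱼ − 1)/(Σaᵢ − K).
Here Σaᵢ = 58 and K = 3, so p_B = (22 − 1)/(58 − 3) = 21/55 ≈ 0.382.

MAP estimate of p_B = 0.382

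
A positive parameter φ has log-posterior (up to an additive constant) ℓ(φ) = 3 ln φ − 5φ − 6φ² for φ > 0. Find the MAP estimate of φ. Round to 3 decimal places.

φ̂_MAP = 0.333

ℓ'(φ) = 3/φ − 5 − 12φ. Setting this to zero and multiplying by φ: 12φ² + 5φ − 3 = 0.
φ = (−5 + √(5² + 4·12·3)) / (2·12) = (−5 + √169) / 24 = (−5 + 13)/24 = 1/3.
ℓ''(φ) = −3/φ² − 12 < 0, confirming a maximum.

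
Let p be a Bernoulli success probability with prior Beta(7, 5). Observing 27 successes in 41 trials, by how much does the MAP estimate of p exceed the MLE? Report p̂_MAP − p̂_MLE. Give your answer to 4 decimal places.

Posterior is Beta(34, 19); MAP = (34−1)/(53−2) = 33/51 ≈ 0.64706.
MLE ignores the prior: p̂_MLE = k/n = 27/41 ≈ 0.65854.
Difference = 33/51 − 27/41 = -8/697 ≈ -0.0115.

MAP − MLE = -0.0115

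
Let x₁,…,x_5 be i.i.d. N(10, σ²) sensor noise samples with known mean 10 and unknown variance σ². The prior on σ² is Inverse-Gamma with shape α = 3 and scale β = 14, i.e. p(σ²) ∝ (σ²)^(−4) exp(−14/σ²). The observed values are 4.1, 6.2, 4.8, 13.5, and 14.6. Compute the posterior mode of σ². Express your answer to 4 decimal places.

Sum of squared deviations about the known mean: SS = (4.1−10)² + (6.2−10)² + (4.8−10)² + (13.5−10)² + (14.6−10)² = 109.7.
The Normal likelihood contributes (σ²)^(−n/2) exp(−SS/(2σ²)), so the posterior is Inverse-Gamma(α + n/2, β + SS/2) = Inverse-Gamma(5.5, 68.85).
The mode of Inverse-Gamma(a, b) is b/(a+1) = 68.85/6.5 ≈ 10.5923.

σ̂²_MAP = 10.5923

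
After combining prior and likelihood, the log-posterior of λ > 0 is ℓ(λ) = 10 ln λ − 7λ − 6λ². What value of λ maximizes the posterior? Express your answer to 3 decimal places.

λ̂_MAP = 0.667

ℓ'(λ) = 10/λ − 7 − 12λ. Setting this to zero and multiplying by λ: 12λ² + 7λ − 10 = 0.
λ = (−7 + √(7² + 4·12·10)) / (2·12) = (−7 + √529) / 24 = (−7 + 23)/24 = 2/3.
ℓ''(λ) = −10/λ² − 12 < 0, confirming a maximum.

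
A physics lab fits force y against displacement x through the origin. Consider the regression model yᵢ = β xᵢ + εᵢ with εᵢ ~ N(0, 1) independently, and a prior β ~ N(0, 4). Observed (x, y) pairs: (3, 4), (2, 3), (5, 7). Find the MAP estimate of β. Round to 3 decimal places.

β̂_MAP = 1.386

log p(β | y) = −Σ(yᵢ − βxᵢ)²/(2·1) − β²/(2·4) + const.
Setting the derivative to zero: Σxᵢ(yᵢ − βxᵢ)/1 − β/4 = 0, so β = Σxᵢyᵢ / (Σxᵢ² + σ²/τ²).
Σxᵢyᵢ = 3·4 + 2·3 + 5·7 = 53; Σxᵢ² = 38; σ²/τ² = 0.25.
β̂_MAP = 53 / (38 + 0.25) = 53/38.25 ≈ 1.386.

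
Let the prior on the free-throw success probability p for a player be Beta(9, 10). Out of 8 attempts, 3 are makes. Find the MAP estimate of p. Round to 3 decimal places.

Prior: Beta(9, 10).
Data: 3 successes in 8 trials. The binomial likelihood contributes p^3(1−p)^5, so the posterior is Beta(9+3, 10+5) = Beta(12, 15).
For Beta(a, b) with a, b > 1 the mode is (a−1)/(a+b−2) = 11/25 ≈ 0.440.

p̂_MAP = 0.440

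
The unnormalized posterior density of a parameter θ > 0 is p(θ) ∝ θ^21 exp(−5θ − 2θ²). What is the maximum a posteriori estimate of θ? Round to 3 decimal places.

θ̂_MAP = 1.750

ℓ'(θ) = 21/θ − 5 − 4θ. Setting this to zero and multiplying by θ: 4θ² + 5θ − 21 = 0.
θ = (−5 + √(5² + 4·4·21)) / (2·4) = (−5 + √361) / 8 = (−5 + 19)/8 = 7/4.
ℓ''(θ) = −21/θ² − 4 < 0, confirming a maximum.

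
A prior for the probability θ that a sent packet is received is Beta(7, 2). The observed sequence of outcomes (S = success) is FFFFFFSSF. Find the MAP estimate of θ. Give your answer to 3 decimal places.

Prior: Beta(7, 2).
Data: 2 successes in 9 trials (from the sequence). The binomial likelihood contributes θ^2(1−θ)^7, so the posterior is Beta(7+2, 2+7) = Beta(9, 9).
For Beta(a, b) with a, b > 1 the mode is (a−1)/(a+b−2) = 8/16 ≈ 0.500.

θ̂_MAP = 0.500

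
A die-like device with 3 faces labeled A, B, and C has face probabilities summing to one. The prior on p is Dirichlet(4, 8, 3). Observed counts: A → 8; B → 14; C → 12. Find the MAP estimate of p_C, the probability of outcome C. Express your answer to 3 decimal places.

MAP estimate of p_C = 0.304

The posterior is Dirichlet(αᵢ + nᵢ) = Dirichlet(12, 22, 15).
For a Dirichlet(a₁,…,a_K) with all aᵢ > 1, the mode has j-th component (aⱼ − 1)/(Σaᵢ − K).
Here Σaᵢ = 49 and K = 3, so p_C = (15 − 1)/(49 − 3) = 14/46 ≈ 0.304.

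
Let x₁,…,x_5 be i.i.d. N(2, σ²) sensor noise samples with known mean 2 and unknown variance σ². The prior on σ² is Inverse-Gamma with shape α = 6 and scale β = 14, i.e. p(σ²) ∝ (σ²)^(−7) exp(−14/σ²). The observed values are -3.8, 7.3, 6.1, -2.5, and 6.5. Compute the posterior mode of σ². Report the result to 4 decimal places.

σ̂²_MAP = 7.7389

Sum of squared deviations about the known mean: SS = (-3.8−2)² + (7.3−2)² + (6.1−2)² + (-2.5−2)² + (6.5−2)² = 119.04.
The Normal likelihood contributes (σ²)^(−n/2) exp(−SS/(2σ²)), so the posterior is Inverse-Gamma(α + n/2, β + SS/2) = Inverse-Gamma(8.5, 73.52).
The mode of Inverse-Gamma(a, b) is b/(a+1) = 73.52/9.5 ≈ 7.7389.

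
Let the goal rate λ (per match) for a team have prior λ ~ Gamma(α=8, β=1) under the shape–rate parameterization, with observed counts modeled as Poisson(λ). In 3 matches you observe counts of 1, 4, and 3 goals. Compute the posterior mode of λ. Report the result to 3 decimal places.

Σxᵢ = 1+4+3 = 8, with n = 3.
Posterior ∝ λ^7e^(−1λ) · λ^8e^(−3λ) = λ^15e^(−4λ), i.e. Gamma(shape=16, rate=4).
The mode of a Gamma(a, b) with a ≥ 1 (shape–rate) is (a−1)/b = 15/4 ≈ 3.750.

λ̂_MAP = 3.750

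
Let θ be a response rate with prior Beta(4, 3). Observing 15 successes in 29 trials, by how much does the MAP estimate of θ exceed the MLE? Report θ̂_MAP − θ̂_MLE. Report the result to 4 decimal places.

MAP − MLE = 0.0122

Posterior is Beta(19, 17); MAP = (19−1)/(36−2) = 18/34 ≈ 0.52941.
MLE ignores the prior: θ̂_MLE = k/n = 15/29 ≈ 0.51724.
Difference = 18/34 − 15/29 = 6/493 ≈ 0.0122.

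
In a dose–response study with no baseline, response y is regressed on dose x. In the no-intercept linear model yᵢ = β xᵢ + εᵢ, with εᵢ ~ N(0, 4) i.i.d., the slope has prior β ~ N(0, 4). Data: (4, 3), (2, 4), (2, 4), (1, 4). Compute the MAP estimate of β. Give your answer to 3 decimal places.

β̂_MAP = 1.231

log p(β | y) = −Σ(yᵢ − βxᵢ)²/(2·4) − β²/(2·4) + const.
Setting the derivative to zero: Σxᵢ(yᵢ − βxᵢ)/4 − β/4 = 0, so β = Σxᵢyᵢ / (Σxᵢ² + σ²/τ²).
Σxᵢyᵢ = 4·3 + 2·4 + 2·4 + 1·4 = 32; Σxᵢ² = 25; σ²/τ² = 1.
β̂_MAP = 32 / (25 + 1) = 32/26 ≈ 1.231.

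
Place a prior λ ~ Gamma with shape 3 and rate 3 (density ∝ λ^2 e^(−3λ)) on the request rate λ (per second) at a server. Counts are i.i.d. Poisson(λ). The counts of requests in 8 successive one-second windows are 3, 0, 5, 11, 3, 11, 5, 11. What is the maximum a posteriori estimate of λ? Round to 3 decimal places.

λ̂_MAP = 4.636

Σxᵢ = 3+0+5+11+3+11+5+11 = 49, with n = 8.
Posterior ∝ λ^2e^(−3λ) · λ^49e^(−8λ) = λ^51e^(−11λ), i.e. Gamma(shape=52, rate=11).
The mode of a Gamma(a, b) with a ≥ 1 (shape–rate) is (a−1)/b = 51/11 ≈ 4.636.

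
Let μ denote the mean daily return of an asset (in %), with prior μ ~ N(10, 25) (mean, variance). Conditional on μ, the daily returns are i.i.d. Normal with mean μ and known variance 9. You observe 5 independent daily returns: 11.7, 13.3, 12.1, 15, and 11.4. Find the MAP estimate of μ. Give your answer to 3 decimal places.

μ̂_MAP = 12.519

n = 5; x̄ = (11.7 + 13.3 + 12.1 + 15 + 11.4)/5 = 63.5/5 = 12.7.
For a Normal prior and Normal likelihood with known variance, the posterior is Normal; its mode equals its mean, the precision-weighted average.
Prior precision 1/σ₀² = 1/25 = 0.04; data precision n/σ² = 5/9.
μ̂ = (0.04·10 + (5/9)·12.7) / (0.04 + 5/9) = (671/90)/(134/225) = 3355/268 ≈ 12.519.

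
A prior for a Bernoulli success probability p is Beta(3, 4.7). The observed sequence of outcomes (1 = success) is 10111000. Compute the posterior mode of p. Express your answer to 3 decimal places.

Prior: Beta(3, 4.7).
Data: 4 successes in 8 trials (from the sequence). The binomial likelihood contributes p^4(1−p)^4, so the posterior is Beta(3+4, 4.7+4) = Beta(7, 8.7).
For Beta(a, b) with a, b > 1 the mode is (a−1)/(a+b−2) = 6/13.7 ≈ 0.438.

p̂_MAP = 0.438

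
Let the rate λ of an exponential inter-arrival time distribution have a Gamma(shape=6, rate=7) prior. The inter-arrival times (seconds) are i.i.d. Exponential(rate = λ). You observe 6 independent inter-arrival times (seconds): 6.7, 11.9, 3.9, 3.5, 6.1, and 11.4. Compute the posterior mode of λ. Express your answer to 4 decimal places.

λ̂_MAP = 0.2178

The Exponential(rate=λ) likelihood is ∝ λ^n e^(−λΣtᵢ). Here n = 6 and Σtᵢ = 6.7 + 11.9 + 3.9 + 3.5 + 6.1 + 11.4 = 43.5.
Posterior ∝ λ^5e^(−7λ) · λ^6e^(−43.5λ) = λ^11e^(−50.5λ), i.e. Gamma(12, 50.5).
Mode = (a−1)/b = 11/50.5 ≈ 0.2178.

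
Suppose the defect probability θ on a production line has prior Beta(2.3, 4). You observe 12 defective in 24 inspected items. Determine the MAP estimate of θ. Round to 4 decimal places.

Prior: Beta(2.3, 4).
Data: 12 successes in 24 trials. The binomial likelihood contributes θ^12(1−θ)^12, so the posterior is Beta(2.3+12, 4+12) = Beta(14.3, 16).
For Beta(a, b) with a, b > 1 the mode is (a−1)/(a+b−2) = 13.3/28.3 ≈ 0.4700.

θ̂_MAP = 0.4700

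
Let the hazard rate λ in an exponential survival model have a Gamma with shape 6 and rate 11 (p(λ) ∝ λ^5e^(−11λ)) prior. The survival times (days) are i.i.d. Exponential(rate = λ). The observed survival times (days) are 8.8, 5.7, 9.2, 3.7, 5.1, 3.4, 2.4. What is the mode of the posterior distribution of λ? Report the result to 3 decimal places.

The Exponential(rate=λ) likelihood is ∝ λ^n e^(−λΣtᵢ). Here n = 7 and Σtᵢ = 8.8 + 5.7 + 9.2 + 3.7 + 5.1 + 3.4 + 2.4 = 38.3.
Posterior ∝ λ^5e^(−11λ) · λ^7e^(−38.3λ) = λ^12e^(−49.3λ), i.e. Gamma(13, 49.3).
Mode = (a−1)/b = 12/49.3 ≈ 0.243.

λ̂_MAP = 0.243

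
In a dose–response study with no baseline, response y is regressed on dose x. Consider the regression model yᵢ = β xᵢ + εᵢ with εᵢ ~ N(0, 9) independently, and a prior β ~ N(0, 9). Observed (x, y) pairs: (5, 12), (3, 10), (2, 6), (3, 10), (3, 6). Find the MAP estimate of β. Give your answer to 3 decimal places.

β̂_MAP = 2.632

log p(β | y) = −Σ(yᵢ − βxᵢ)²/(2·9) − β²/(2·9) + const.
Setting the derivative to zero: Σxᵢ(yᵢ − βxᵢ)/9 − β/9 = 0, so β = Σxᵢyᵢ / (Σxᵢ² + σ²/τ²).
Σxᵢyᵢ = 5·12 + 3·10 + 2·6 + 3·10 + 3·6 = 150; Σxᵢ² = 56; σ²/τ² = 1.
β̂_MAP = 150 / (56 + 1) = 150/57 ≈ 2.632.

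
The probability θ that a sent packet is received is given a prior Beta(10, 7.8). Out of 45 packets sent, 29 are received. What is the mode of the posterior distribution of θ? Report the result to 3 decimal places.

Prior: Beta(10, 7.8).
Data: 29 successes in 45 trials. The binomial likelihood contributes θ^29(1−θ)^16, so the posterior is Beta(10+29, 7.8+16) = Beta(39, 23.8).
For Beta(a, b) with a, b > 1 the mode is (a−1)/(a+b−2) = 38/60.8 ≈ 0.625.

θ̂_MAP = 0.625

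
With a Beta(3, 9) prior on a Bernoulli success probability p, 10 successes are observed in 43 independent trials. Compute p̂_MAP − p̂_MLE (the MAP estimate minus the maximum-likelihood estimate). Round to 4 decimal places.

MAP − MLE = -0.0061

Posterior is Beta(13, 42); MAP = (13−1)/(55−2) = 12/53 ≈ 0.22642.
MLE ignores the prior: p̂_MLE = k/n = 10/43 ≈ 0.23256.
Difference = 12/53 − 10/43 = -14/2279 ≈ -0.0061.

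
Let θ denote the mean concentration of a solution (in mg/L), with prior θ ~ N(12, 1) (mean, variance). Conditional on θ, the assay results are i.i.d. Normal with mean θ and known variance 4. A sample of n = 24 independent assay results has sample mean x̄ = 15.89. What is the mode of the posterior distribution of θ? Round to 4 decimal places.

n = 24, x̄ = 15.89.
For a Normal prior and Normal likelihood with known variance, the posterior is Normal; its mode equals its mean, the precision-weighted average.
Prior precision 1/σ₀² = 1/1 = 1; data precision n/σ² = 24/4 = 6.
θ̂ = (1·12 + 6·15.89) / (1 + 6) = 107.34/7 = 5367/350 ≈ 15.3343.

θ̂_MAP = 15.3343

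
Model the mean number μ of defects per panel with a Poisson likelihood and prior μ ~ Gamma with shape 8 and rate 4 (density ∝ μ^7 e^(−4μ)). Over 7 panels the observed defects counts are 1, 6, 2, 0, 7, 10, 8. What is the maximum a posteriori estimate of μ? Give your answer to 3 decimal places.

Σxᵢ = 1+6+2+0+7+10+8 = 34, with n = 7.
Posterior ∝ μ^7e^(−4μ) · μ^34e^(−7μ) = μ^41e^(−11μ), i.e. Gamma(shape=42, rate=11).
The mode of a Gamma(a, b) with a ≥ 1 (shape–rate) is (a−1)/b = 41/11 ≈ 3.727.

μ̂_MAP = 3.727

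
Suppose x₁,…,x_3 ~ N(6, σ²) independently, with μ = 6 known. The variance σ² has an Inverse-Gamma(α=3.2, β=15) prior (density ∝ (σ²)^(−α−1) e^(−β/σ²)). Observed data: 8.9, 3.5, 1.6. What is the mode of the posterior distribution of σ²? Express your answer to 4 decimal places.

Sum of squared deviations about the known mean: SS = (8.9−6)² + (3.5−6)² + (1.6−6)² = 34.02.
The Normal likelihood contributes (σ²)^(−n/2) exp(−SS/(2σ²)), so the posterior is Inverse-Gamma(α + n/2, β + SS/2) = Inverse-Gamma(4.7, 32.01).
The mode of Inverse-Gamma(a, b) is b/(a+1) = 32.01/5.7 ≈ 5.6158.

σ̂²_MAP = 5.6158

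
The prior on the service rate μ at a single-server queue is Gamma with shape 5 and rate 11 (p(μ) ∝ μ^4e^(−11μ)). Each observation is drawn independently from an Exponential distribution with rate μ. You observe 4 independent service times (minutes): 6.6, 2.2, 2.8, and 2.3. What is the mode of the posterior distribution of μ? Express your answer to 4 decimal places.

The Exponential(rate=μ) likelihood is ∝ μ^n e^(−μΣtᵢ). Here n = 4 and Σtᵢ = 6.6 + 2.2 + 2.8 + 2.3 = 13.9.
Posterior ∝ μ^4e^(−11μ) · μ^4e^(−13.9μ) = μ^8e^(−24.9μ), i.e. Gamma(9, 24.9).
Mode = (a−1)/b = 8/24.9 ≈ 0.3213.

μ̂_MAP = 0.3213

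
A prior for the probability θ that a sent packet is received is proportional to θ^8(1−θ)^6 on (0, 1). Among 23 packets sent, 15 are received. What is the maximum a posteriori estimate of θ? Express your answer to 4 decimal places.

The prior density ∝ θ^8(1−θ)^6 is the kernel of Beta(9, 7).
Data: 15 successes in 23 trials. The binomial likelihood contributes θ^15(1−θ)^8, so the posterior is Beta(9+15, 7+8) = Beta(24, 15).
For Beta(a, b) with a, b > 1 the mode is (a−1)/(a+b−2) = 23/37 ≈ 0.6216.

θ̂_MAP = 0.6216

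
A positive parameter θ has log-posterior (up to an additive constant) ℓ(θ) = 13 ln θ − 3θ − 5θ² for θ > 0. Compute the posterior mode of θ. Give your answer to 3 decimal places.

ℓ'(θ) = 13/θ − 3 − 10θ. Setting this to zero and multiplying by θ: 10θ² + 3θ − 13 = 0.
θ = (−3 + √(3² + 4·10·13)) / (2·10) = (−3 + √529) / 20 = (−3 + 23)/20 = 1.
ℓ''(θ) = −13/θ² − 10 < 0, confirming a maximum.

θ̂_MAP = 1.000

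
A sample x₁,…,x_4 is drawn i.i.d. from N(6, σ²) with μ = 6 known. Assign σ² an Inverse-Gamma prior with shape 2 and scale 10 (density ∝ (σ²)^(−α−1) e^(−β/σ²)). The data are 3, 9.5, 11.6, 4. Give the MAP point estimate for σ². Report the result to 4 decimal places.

Sum of squared deviations about the known mean: SS = (3−6)² + (9.5−6)² + (11.6−6)² + (4−6)² = 56.61.
The Normal likelihood contributes (σ²)^(−n/2) exp(−SS/(2σ²)), so the posterior is Inverse-Gamma(α + n/2, β + SS/2) = Inverse-Gamma(4, 38.305).
The mode of Inverse-Gamma(a, b) is b/(a+1) = 38.305/5 ≈ 7.6610.

σ̂²_MAP = 7.6610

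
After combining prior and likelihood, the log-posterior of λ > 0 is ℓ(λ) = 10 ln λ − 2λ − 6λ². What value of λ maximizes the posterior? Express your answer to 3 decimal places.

λ̂_MAP = 0.833

ℓ'(λ) = 10/λ − 2 − 12λ. Setting this to zero and multiplying by λ: 12λ² + 2λ − 10 = 0.
λ = (−2 + √(2² + 4·12·10)) / (2·12) = (−2 + √484) / 24 = (−2 + 22)/24 = 5/6.
ℓ''(λ) = −10/λ² − 12 < 0, confirming a maximum.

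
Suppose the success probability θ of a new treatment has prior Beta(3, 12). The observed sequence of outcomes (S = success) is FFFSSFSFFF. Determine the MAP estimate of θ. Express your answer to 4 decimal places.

Prior: Beta(3, 12).
Data: 3 successes in 10 trials (from the sequence). The binomial likelihood contributes θ^3(1−θ)^7, so the posterior is Beta(3+3, 12+7) = Beta(6, 19).
For Beta(a, b) with a, b > 1 the mode is (a−1)/(a+b−2) = 5/23 ≈ 0.2174.

θ̂_MAP = 0.2174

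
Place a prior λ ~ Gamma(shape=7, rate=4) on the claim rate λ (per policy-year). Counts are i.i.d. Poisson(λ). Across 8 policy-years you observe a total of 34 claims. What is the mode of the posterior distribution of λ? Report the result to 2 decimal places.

λ̂_MAP = 3.33

Σxᵢ = 34, n = 8.
Posterior ∝ λ^6e^(−4λ) · λ^34e^(−8λ) = λ^40e^(−12λ), i.e. Gamma(shape=41, rate=12).
The mode of a Gamma(a, b) with a ≥ 1 (shape–rate) is (a−1)/b = 40/12 ≈ 3.33.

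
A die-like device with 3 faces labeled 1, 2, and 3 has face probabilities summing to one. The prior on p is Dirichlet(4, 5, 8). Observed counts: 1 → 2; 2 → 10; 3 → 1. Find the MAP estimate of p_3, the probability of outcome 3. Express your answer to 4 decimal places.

The posterior is Dirichlet(αᵢ + nᵢ) = Dirichlet(6, 15, 9).
For a Dirichlet(a₁,…,a_K) with all aᵢ > 1, the mode has j-th component (aⱼ − 1)/(Σaᵢ − K).
Here Σaᵢ = 30 and K = 3, so p_3 = (9 − 1)/(30 − 3) = 8/27 ≈ 0.2963.

MAP estimate: 0.2963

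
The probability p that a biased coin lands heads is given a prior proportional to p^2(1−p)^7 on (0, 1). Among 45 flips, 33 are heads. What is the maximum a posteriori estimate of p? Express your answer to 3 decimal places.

The prior density ∝ p^2(1−p)^7 is the kernel of Beta(3, 8).
Data: 33 successes in 45 trials. The binomial likelihood contributes p^33(1−p)^12, so the posterior is Beta(3+33, 8+12) = Beta(36, 20).
For Beta(a, b) with a, b > 1 the mode is (a−1)/(a+b−2) = 35/54 ≈ 0.648.

p̂_MAP = 0.648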